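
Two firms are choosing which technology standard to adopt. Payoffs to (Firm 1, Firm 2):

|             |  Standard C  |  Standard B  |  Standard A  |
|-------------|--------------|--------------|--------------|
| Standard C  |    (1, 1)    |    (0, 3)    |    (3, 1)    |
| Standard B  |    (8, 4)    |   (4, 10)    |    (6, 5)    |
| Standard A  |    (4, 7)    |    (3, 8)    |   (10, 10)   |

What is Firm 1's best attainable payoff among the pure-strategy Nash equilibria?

Both Standard B is a pure NE (Firm 1: 4 ≥ 3; Firm 2: 10 ≥ 5). Firm 1 gets 4.
Both Standard A is a pure NE (Firm 1: 10 ≥ 6; Firm 2: 10 ≥ 8). Firm 1 gets 10.
Every other cell has a profitable deviation for at least one player. Highest of {4, 10} is 10.

10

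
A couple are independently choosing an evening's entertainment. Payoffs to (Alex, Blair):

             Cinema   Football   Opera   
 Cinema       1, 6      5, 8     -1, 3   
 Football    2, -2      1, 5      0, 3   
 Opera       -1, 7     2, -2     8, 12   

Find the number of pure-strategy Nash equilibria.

(Cinema, Football): Alex gets 5 (best alternative 2); Blair gets 8 (best alternative 6). Neither deviates — NE.
Both Opera: Alex gets 8 (best alternative 0); Blair gets 12 (best alternative 7). Neither deviates — NE.
Both Cinema is not a NE: Alex would switch to Football (2 > 1).
No other cell survives both best-response checks, so there are 2 pure NE.

2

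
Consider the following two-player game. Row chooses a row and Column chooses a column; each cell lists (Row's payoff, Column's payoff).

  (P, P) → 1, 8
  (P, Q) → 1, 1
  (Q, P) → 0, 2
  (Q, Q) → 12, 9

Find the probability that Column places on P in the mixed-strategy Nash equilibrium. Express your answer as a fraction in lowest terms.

11/12

Column's mix q on P must make Row indifferent between P and Q.
Row's payoff from P: 1q + 1(1−q). From Q: 0q + 12(1−q).
Set equal: 1q = 11(1−q) → q = 11/12.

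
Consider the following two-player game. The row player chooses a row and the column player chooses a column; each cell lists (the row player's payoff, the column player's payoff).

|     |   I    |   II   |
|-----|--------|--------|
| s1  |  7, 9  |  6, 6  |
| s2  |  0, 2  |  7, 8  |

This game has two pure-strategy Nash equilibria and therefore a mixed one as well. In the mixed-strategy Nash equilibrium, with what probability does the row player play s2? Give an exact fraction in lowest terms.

The row player's mix p on s1 must make the column player indifferent between I and II.
The column player's payoff from I: 9p + 2(1−p). From II: 6p + 8(1−p).
Set equal: 3p = 6(1−p) → p = 6/9 = 2/3.
Probability on s2 is 1 − 2/3 = 1/3.

1/3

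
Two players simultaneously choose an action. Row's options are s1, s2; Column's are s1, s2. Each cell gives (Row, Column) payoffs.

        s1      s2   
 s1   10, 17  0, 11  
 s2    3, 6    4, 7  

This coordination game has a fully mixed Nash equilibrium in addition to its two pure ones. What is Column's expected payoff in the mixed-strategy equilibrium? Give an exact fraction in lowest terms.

53/7

Row mixes with probability p on s1, chosen so Column is indifferent: 17p + 6(1−p) = 11p + 7(1−p) gives p = 1/7.
Column's expected payoff is 17·1/7 + 6·6/7 = 53/7.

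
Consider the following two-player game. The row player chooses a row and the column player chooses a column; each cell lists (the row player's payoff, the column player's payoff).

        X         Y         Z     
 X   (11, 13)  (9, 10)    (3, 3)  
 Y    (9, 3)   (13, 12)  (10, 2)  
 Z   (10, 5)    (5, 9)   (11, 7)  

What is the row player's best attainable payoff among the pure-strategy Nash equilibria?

Both X is a pure NE (the row player: 11 ≥ 10; the column player: 13 ≥ 10). The row player gets 11.
Both Y is a pure NE (the row player: 13 ≥ 9; the column player: 12 ≥ 3). The row player gets 13.
Every other cell has a profitable deviation for at least one player. Highest of {11, 13} is 13.

13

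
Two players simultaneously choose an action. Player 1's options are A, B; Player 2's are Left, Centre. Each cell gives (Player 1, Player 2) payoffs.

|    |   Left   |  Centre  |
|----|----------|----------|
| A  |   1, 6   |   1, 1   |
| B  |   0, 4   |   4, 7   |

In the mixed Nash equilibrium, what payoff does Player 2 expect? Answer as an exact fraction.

19/4

Player 1 mixes with probability p on A, chosen so Player 2 is indifferent: 6p + 4(1−p) = 1p + 7(1−p) gives p = 3/8.
Player 2's expected payoff is 6·3/8 + 4·5/8 = 19/4.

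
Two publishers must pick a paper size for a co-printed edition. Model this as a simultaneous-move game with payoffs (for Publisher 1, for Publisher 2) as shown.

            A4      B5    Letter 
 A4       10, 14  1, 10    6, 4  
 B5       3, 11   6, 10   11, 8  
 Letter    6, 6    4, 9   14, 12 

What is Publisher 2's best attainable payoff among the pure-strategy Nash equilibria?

14

Both A4 is a pure NE (Publisher 1: 10 ≥ 6; Publisher 2: 14 ≥ 10). Publisher 2 gets 14.
Both Letter is a pure NE (Publisher 1: 14 ≥ 11; Publisher 2: 12 ≥ 9). Publisher 2 gets 12.
Every other cell has a profitable deviation for at least one player. Highest of {14, 12} is 14.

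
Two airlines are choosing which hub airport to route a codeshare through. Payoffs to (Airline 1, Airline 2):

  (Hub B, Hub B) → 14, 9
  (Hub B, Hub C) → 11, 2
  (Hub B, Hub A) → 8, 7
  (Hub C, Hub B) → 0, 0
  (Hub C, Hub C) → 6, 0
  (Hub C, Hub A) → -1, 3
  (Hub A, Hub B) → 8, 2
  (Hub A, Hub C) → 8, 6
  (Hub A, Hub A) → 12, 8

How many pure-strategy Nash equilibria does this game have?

Both Hub B: Airline 1 gets 14 (best alternative 8); Airline 2 gets 9 (best alternative 7). Neither deviates — NE.
Both Hub A: Airline 1 gets 12 (best alternative 8); Airline 2 gets 8 (best alternative 6). Neither deviates — NE.
Both Hub C is not a NE: Airline 1 would switch to Hub B (11 > 6).
No other cell survives both best-response checks, so there are 2 pure NE.

2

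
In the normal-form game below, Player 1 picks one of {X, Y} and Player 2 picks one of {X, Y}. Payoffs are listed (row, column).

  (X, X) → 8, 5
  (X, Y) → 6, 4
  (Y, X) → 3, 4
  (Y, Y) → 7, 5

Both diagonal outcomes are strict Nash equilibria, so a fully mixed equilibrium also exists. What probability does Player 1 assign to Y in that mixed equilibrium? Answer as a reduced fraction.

Player 1's mix p on X must make Player 2 indifferent between X and Y.
Player 2's payoff from X: 5p + 4(1−p). From Y: 4p + 5(1−p).
Set equal: 1p = 1(1−p) → p = 1/2.
Probability on Y is 1 − 1/2 = 1/2.

1/2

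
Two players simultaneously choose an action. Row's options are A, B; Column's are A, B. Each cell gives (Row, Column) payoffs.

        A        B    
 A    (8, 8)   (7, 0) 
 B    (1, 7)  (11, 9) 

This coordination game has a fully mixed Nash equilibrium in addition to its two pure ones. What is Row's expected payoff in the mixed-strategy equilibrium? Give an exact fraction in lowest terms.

81/11

Column mixes with probability q on A, chosen so Row is indifferent: 8q + 7(1−q) = 1q + 11(1−q) gives q = 4/11.
Row's expected payoff (from either row, since indifferent) is 8·4/11 + 7·7/11 = 81/11.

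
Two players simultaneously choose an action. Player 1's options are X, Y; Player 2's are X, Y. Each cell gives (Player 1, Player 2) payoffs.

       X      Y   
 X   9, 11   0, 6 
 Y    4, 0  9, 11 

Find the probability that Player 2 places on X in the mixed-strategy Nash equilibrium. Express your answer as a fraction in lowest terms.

9/14

Player 2's mix q on X must make Player 1 indifferent between X and Y.
Player 1's payoff from X: 9q + 0(1−q). From Y: 4q + 9(1−q).
Set equal: 5q = 9(1−q) → q = 9/14.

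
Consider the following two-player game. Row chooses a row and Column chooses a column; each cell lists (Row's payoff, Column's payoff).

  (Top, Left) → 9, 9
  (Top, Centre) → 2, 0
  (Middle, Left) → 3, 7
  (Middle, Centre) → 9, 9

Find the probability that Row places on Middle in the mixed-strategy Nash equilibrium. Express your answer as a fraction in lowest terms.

9/11

Row's mix p on Top must make Column indifferent between Left and Centre.
Column's payoff from Left: 9p + 7(1−p). From Centre: 0p + 9(1−p).
Set equal: 9p = 2(1−p) → p = 2/11.
Probability on Middle is 1 − 2/11 = 9/11.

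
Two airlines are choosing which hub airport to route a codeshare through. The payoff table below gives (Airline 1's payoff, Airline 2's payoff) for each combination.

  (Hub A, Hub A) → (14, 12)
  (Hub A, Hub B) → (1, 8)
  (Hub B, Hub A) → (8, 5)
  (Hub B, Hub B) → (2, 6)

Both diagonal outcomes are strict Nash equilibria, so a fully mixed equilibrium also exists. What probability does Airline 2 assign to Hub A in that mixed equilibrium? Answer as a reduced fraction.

Airline 2's mix q on Hub A must make Airline 1 indifferent between Hub A and Hub B.
Airline 1's payoff from Hub A: 14q + 1(1−q). From Hub B: 8q + 2(1−q).
Set equal: 6q = 1(1−q) → q = 1/7.

1/7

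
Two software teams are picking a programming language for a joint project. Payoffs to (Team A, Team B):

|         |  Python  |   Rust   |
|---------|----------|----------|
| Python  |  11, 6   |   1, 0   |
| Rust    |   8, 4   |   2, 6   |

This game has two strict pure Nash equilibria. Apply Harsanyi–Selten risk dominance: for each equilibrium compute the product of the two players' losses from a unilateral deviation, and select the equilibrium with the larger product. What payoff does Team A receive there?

11

At both Python: Team A loses 11 − 8 = 3 by deviating; Team B loses 6 − 0 = 6. Product = 3·6 = 18.
At both Rust: Team A loses 2 − 1 = 1 by deviating; Team B loses 6 − 4 = 2. Product = 1·2 = 2.
18 > 2, so both Python is risk-dominant. Team A's payoff there is 11.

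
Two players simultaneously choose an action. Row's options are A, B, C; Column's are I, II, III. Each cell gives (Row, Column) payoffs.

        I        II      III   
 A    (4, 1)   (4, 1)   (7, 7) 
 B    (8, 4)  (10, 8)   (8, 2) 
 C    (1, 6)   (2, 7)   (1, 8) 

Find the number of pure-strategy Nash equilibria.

1

(B, II): Row gets 10 (best alternative 4); Column gets 8 (best alternative 4). Neither deviates — NE.
(C, III) is not a NE: Row would switch to B (8 > 1).
No other cell survives both best-response checks, so there is 1 pure NE.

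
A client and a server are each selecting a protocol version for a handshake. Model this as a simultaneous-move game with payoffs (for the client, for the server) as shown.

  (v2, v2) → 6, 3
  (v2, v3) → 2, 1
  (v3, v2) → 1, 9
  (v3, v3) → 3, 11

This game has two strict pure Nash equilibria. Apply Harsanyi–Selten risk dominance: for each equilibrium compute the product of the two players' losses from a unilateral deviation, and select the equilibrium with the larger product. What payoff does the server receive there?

3

At both v2: the client loses 6 − 1 = 5 by deviating; the server loses 3 − 1 = 2. Product = 5·2 = 10.
At both v3: the client loses 3 − 2 = 1 by deviating; the server loses 11 − 9 = 2. Product = 1·2 = 2.
10 > 2, so both v2 is risk-dominant. The server's payoff there is 3.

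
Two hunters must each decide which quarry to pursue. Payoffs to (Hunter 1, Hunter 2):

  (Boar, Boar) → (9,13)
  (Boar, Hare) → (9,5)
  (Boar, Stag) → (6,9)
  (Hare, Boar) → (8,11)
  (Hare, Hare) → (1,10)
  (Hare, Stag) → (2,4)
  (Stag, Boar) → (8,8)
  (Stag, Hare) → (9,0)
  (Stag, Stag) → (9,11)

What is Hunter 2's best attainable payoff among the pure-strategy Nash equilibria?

Both Boar is a pure NE (Hunter 1: 9 ≥ 8; Hunter 2: 13 ≥ 9). Hunter 2 gets 13.
Both Stag is a pure NE (Hunter 1: 9 ≥ 6; Hunter 2: 11 ≥ 8). Hunter 2 gets 11.
Every other cell has a profitable deviation for at least one player. Highest of {13, 11} is 13.

13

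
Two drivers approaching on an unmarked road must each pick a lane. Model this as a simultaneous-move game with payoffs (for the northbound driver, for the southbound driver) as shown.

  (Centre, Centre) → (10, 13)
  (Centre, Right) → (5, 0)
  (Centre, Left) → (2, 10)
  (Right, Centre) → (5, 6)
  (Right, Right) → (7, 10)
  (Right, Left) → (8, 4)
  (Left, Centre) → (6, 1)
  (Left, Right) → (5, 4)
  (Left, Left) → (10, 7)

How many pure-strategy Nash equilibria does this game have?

Both Centre: the northbound driver gets 10 (best alternative 6); the southbound driver gets 13 (best alternative 10). Neither deviates — NE.
Both Right: the northbound driver gets 7 (best alternative 5); the southbound driver gets 10 (best alternative 6). Neither deviates — NE.
Both Left: the northbound driver gets 10 (best alternative 8); the southbound driver gets 7 (best alternative 4). Neither deviates — NE.
(Right, Left) is not a NE: the northbound driver would switch to Left (10 > 8).
No other cell survives both best-response checks, so there are 3 pure NE.

3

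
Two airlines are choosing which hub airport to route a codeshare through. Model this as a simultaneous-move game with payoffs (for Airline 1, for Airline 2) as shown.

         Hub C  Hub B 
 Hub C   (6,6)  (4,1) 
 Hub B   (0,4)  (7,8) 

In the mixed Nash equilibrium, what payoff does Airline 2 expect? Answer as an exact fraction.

Airline 1 mixes with probability p on Hub C, chosen so Airline 2 is indifferent: 6p + 4(1−p) = 1p + 8(1−p) gives p = 4/9.
Airline 2's expected payoff is 6·4/9 + 4·5/9 = 44/9.

44/9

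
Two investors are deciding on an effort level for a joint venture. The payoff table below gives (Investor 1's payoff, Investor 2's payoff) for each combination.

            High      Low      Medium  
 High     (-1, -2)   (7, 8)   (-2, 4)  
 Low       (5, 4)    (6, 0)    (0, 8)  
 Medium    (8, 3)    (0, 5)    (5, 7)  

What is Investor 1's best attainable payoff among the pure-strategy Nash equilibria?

7

(High, Low) is a pure NE (Investor 1: 7 ≥ 6; Investor 2: 8 ≥ 4). Investor 1 gets 7.
Both Medium is a pure NE (Investor 1: 5 ≥ 0; Investor 2: 7 ≥ 5). Investor 1 gets 5.
Every other cell has a profitable deviation for at least one player. Highest of {7, 5} is 7.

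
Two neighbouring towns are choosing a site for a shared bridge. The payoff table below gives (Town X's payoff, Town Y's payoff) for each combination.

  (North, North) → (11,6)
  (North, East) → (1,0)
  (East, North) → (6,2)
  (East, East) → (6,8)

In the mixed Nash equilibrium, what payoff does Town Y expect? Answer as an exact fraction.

4

Town X mixes with probability p on North, chosen so Town Y is indifferent: 6p + 2(1−p) = 0p + 8(1−p) gives p = 1/2.
Town Y's expected payoff is 6·1/2 + 2·1/2 = 4.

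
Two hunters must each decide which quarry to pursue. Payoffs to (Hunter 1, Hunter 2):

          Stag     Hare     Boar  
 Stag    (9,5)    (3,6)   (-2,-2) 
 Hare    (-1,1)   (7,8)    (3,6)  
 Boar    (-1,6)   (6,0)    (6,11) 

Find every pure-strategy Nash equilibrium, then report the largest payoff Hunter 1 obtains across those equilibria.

7

Both Hare is a pure NE (Hunter 1: 7 ≥ 6; Hunter 2: 8 ≥ 6). Hunter 1 gets 7.
Both Boar is a pure NE (Hunter 1: 6 ≥ 3; Hunter 2: 11 ≥ 6). Hunter 1 gets 6.
Every other cell has a profitable deviation for at least one player. Highest of {7, 6} is 7.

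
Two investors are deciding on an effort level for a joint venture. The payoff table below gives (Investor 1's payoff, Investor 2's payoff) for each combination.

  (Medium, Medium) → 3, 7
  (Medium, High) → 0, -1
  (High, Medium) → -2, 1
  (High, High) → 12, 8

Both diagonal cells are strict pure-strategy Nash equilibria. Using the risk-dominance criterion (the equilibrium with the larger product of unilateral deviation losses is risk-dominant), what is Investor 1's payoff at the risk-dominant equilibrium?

At both Medium: Investor 1 loses 3 − (-2) = 5 by deviating; Investor 2 loses 7 − (-1) = 8. Product = 5·8 = 40.
At both High: Investor 1 loses 12 − 0 = 12 by deviating; Investor 2 loses 8 − 1 = 7. Product = 12·7 = 84.
84 > 40, so both High is risk-dominant. Investor 1's payoff there is 12.

12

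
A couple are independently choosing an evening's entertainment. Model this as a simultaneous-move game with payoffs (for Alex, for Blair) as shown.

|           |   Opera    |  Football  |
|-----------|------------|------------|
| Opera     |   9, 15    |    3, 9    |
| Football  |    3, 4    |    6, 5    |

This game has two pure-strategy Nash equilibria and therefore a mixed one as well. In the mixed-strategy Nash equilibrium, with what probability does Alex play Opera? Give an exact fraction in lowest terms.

Alex's mix p on Opera must make Blair indifferent between Opera and Football.
Blair's payoff from Opera: 15p + 4(1−p). From Football: 9p + 5(1−p).
Set equal: 6p = 1(1−p) → p = 1/7.

1/7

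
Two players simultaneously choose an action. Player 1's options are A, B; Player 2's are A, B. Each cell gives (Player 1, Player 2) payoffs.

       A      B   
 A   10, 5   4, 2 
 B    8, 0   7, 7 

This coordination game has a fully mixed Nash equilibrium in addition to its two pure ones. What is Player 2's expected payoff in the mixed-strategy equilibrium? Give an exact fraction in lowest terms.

Player 1 mixes with probability p on A, chosen so Player 2 is indifferent: 5p + 0(1−p) = 2p + 7(1−p) gives p = 7/10.
Player 2's expected payoff is 5·7/10 + 0·3/10 = 7/2.

7/2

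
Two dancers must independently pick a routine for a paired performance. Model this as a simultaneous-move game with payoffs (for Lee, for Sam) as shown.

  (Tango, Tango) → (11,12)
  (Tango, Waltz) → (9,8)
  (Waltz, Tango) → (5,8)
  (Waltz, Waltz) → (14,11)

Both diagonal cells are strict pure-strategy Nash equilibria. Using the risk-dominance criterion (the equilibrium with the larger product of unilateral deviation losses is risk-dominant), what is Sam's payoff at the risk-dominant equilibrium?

At both Tango: Lee loses 11 − 5 = 6 by deviating; Sam loses 12 − 8 = 4. Product = 6·4 = 24.
At both Waltz: Lee loses 14 − 9 = 5 by deviating; Sam loses 11 − 8 = 3. Product = 5·3 = 15.
24 > 15, so both Tango is risk-dominant. Sam's payoff there is 12.

12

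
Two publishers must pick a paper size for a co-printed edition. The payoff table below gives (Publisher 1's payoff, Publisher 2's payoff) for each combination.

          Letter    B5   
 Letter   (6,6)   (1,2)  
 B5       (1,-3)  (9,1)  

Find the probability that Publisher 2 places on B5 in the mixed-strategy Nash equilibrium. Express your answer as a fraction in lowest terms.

Publisher 2's mix q on Letter must make Publisher 1 indifferent between Letter and B5.
Publisher 1's payoff from Letter: 6q + 1(1−q). From B5: 1q + 9(1−q).
Set equal: 5q = 8(1−q) → q = 8/13.
Probability on B5 is 1 − 8/13 = 5/13.

5/13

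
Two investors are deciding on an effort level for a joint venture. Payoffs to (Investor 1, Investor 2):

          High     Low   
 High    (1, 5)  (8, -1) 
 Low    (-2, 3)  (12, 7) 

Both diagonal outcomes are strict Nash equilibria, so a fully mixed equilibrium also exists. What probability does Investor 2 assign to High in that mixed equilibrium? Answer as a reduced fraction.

Investor 2's mix q on High must make Investor 1 indifferent between High and Low.
Investor 1's payoff from High: 1q + 8(1−q). From Low: (-2)q + 12(1−q).
Set equal: 3q = 4(1−q) → q = 4/7.

4/7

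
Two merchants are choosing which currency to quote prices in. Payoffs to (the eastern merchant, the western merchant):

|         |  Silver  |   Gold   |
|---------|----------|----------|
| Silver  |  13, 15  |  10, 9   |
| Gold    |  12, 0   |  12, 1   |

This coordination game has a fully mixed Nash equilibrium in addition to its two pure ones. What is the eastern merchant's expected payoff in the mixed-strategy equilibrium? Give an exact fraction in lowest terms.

The western merchant mixes with probability q on Silver, chosen so the eastern merchant is indifferent: 13q + 10(1−q) = 12q + 12(1−q) gives q = 2/3.
The eastern merchant's expected payoff (from either row, since indifferent) is 13·2/3 + 10·1/3 = 12.

12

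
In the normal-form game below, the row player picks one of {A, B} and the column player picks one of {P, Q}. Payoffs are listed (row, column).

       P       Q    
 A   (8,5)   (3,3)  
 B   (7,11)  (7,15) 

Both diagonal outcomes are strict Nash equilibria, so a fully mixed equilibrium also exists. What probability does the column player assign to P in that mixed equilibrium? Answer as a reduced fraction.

The column player's mix q on P must make the row player indifferent between A and B.
The row player's payoff from A: 8q + 3(1−q). From B: 7q + 7(1−q).
Set equal: 1q = 4(1−q) → q = 4/5.

4/5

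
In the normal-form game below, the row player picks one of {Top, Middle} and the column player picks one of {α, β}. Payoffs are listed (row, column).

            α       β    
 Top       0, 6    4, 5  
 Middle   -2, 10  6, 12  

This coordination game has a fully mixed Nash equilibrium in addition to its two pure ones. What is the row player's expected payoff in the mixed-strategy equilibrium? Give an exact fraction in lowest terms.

2

The column player mixes with probability q on α, chosen so the row player is indifferent: 0q + 4(1−q) = (-2)q + 6(1−q) gives q = 1/2.
The row player's expected payoff (from either row, since indifferent) is 0·1/2 + 4·1/2 = 2.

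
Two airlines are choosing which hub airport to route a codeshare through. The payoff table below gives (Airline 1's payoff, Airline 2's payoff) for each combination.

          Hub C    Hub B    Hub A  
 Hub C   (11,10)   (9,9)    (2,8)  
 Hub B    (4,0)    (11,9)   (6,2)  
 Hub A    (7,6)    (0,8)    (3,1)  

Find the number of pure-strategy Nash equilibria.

2

Both Hub C: Airline 1 gets 11 (best alternative 7); Airline 2 gets 10 (best alternative 9). Neither deviates — NE.
Both Hub B: Airline 1 gets 11 (best alternative 9); Airline 2 gets 9 (best alternative 2). Neither deviates — NE.
Both Hub A is not a NE: Airline 1 would switch to Hub B (6 > 3).
No other cell survives both best-response checks, so there are 2 pure NE.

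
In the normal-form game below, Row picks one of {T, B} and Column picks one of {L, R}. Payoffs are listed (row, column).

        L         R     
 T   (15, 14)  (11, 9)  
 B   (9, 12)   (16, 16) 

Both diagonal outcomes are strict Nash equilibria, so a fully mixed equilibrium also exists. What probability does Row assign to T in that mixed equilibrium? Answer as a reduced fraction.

Row's mix p on T must make Column indifferent between L and R.
Column's payoff from L: 14p + 12(1−p). From R: 9p + 16(1−p).
Set equal: 5p = 4(1−p) → p = 4/9.

4/9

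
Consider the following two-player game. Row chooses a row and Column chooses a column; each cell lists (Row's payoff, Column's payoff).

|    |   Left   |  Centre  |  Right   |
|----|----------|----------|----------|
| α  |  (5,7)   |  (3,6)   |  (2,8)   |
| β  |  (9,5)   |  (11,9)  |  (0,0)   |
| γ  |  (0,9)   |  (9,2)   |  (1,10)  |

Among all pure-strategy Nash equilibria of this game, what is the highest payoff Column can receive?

9

(α, Right) is a pure NE (Row: 2 ≥ 1; Column: 8 ≥ 7). Column gets 8.
(β, Centre) is a pure NE (Row: 11 ≥ 9; Column: 9 ≥ 5). Column gets 9.
Every other cell has a profitable deviation for at least one player. Highest of {8, 9} is 9.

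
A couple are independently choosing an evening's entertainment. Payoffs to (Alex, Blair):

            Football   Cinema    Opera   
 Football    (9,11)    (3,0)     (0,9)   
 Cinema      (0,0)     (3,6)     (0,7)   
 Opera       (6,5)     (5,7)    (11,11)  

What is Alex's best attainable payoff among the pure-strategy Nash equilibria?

11

Both Football is a pure NE (Alex: 9 ≥ 6; Blair: 11 ≥ 9). Alex gets 9.
Both Opera is a pure NE (Alex: 11 ≥ 0; Blair: 11 ≥ 7). Alex gets 11.
Every other cell has a profitable deviation for at least one player. Highest of {9, 11} is 11.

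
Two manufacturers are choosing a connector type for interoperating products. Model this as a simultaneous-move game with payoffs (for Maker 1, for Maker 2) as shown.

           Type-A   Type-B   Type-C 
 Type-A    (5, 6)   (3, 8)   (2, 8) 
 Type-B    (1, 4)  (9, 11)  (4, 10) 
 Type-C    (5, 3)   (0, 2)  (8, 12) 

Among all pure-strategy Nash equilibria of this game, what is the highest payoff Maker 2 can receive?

Both Type-B is a pure NE (Maker 1: 9 ≥ 3; Maker 2: 11 ≥ 10). Maker 2 gets 11.
Both Type-C is a pure NE (Maker 1: 8 ≥ 4; Maker 2: 12 ≥ 3). Maker 2 gets 12.
Every other cell has a profitable deviation for at least one player. Highest of {11, 12} is 12.

12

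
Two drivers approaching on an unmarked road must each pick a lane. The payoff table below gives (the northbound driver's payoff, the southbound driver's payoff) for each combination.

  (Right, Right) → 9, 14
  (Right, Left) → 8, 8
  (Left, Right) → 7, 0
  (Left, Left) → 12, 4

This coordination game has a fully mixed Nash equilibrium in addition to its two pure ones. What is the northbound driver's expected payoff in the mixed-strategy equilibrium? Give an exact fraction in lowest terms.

26/3

The southbound driver mixes with probability q on Right, chosen so the northbound driver is indifferent: 9q + 8(1−q) = 7q + 12(1−q) gives q = 2/3.
The northbound driver's expected payoff (from either row, since indifferent) is 9·2/3 + 8·1/3 = 26/3.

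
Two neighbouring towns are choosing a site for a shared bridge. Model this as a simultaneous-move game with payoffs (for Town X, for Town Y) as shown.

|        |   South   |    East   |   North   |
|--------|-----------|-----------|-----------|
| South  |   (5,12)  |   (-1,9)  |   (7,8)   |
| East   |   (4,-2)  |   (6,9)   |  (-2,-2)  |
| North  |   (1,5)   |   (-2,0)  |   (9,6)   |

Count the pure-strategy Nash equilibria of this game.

3

Both South: Town X gets 5 (best alternative 4); Town Y gets 12 (best alternative 9). Neither deviates — NE.
Both East: Town X gets 6 (best alternative -1); Town Y gets 9 (best alternative -2). Neither deviates — NE.
Both North: Town X gets 9 (best alternative 7); Town Y gets 6 (best alternative 5). Neither deviates — NE.
(East, North) is not a NE: Town X would switch to North (9 > -2).
No other cell survives both best-response checks, so there are 3 pure NE.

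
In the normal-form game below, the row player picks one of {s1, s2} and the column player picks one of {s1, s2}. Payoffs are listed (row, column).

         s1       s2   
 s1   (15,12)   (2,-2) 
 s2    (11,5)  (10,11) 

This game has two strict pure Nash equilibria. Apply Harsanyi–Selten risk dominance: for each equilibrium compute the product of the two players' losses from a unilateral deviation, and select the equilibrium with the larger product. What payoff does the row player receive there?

At both s1: the row player loses 15 − 11 = 4 by deviating; the column player loses 12 − (-2) = 14. Product = 4·14 = 56.
At both s2: the row player loses 10 − 2 = 8 by deviating; the column player loses 11 − 5 = 6. Product = 8·6 = 48.
56 > 48, so both s1 is risk-dominant. The row player's payoff there is 15.

15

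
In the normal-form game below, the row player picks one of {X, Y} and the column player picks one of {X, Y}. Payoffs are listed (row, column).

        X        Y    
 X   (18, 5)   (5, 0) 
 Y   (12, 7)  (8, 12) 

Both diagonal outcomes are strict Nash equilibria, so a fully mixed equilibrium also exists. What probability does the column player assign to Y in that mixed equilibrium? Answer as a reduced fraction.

2/3

The column player's mix q on X must make the row player indifferent between X and Y.
The row player's payoff from X: 18q + 5(1−q). From Y: 12q + 8(1−q).
Set equal: 6q = 3(1−q) → q = 3/9 = 1/3.
Probability on Y is 1 − 1/3 = 2/3.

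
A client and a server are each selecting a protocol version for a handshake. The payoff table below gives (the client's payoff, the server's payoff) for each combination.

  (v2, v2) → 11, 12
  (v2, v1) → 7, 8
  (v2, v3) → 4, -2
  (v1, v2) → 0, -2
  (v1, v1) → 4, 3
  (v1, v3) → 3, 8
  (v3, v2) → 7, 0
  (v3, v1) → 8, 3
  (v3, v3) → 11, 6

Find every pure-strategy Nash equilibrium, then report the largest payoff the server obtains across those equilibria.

Both v2 is a pure NE (the client: 11 ≥ 7; the server: 12 ≥ 8). The server gets 12.
Both v3 is a pure NE (the client: 11 ≥ 4; the server: 6 ≥ 3). The server gets 6.
Every other cell has a profitable deviation for at least one player. Highest of {12, 6} is 12.

12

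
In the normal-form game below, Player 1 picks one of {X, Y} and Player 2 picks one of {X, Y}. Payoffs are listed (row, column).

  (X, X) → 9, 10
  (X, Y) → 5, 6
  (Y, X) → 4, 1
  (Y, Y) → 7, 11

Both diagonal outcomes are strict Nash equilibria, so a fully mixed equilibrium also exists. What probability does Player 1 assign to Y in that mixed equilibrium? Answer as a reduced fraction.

Player 1's mix p on X must make Player 2 indifferent between X and Y.
Player 2's payoff from X: 10p + 1(1−p). From Y: 6p + 11(1−p).
Set equal: 4p = 10(1−p) → p = 10/14 = 5/7.
Probability on Y is 1 − 5/7 = 2/7.

2/7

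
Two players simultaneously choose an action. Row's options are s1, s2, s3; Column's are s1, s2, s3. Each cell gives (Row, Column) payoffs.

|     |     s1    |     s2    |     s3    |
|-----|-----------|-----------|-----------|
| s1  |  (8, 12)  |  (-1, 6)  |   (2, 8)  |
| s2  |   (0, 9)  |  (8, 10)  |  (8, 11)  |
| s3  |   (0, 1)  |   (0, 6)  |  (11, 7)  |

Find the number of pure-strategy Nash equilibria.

Both s1: Row gets 8 (best alternative 0); Column gets 12 (best alternative 8). Neither deviates — NE.
Both s3: Row gets 11 (best alternative 8); Column gets 7 (best alternative 6). Neither deviates — NE.
Both s2 is not a NE: Column would switch to s3 (11 > 10).
No other cell survives both best-response checks, so there are 2 pure NE.

2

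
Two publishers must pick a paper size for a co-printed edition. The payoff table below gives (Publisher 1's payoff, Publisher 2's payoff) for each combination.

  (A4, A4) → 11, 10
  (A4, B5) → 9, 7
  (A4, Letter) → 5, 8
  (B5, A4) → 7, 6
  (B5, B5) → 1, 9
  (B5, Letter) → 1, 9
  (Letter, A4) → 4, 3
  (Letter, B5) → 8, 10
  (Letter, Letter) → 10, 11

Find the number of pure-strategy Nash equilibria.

2

Both A4: Publisher 1 gets 11 (best alternative 7); Publisher 2 gets 10 (best alternative 8). Neither deviates — NE.
Both Letter: Publisher 1 gets 10 (best alternative 5); Publisher 2 gets 11 (best alternative 10). Neither deviates — NE.
Both B5 is not a NE: Publisher 1 would switch to A4 (9 > 1).
No other cell survives both best-response checks, so there are 2 pure NE.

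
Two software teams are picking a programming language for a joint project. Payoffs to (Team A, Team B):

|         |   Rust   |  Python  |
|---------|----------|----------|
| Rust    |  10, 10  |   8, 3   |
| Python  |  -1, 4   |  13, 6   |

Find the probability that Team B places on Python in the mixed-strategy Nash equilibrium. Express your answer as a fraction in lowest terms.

11/16

Team B's mix q on Rust must make Team A indifferent between Rust and Python.
Team A's payoff from Rust: 10q + 8(1−q). From Python: (-1)q + 13(1−q).
Set equal: 11q = 5(1−q) → q = 5/16.
Probability on Python is 1 − 5/16 = 11/16.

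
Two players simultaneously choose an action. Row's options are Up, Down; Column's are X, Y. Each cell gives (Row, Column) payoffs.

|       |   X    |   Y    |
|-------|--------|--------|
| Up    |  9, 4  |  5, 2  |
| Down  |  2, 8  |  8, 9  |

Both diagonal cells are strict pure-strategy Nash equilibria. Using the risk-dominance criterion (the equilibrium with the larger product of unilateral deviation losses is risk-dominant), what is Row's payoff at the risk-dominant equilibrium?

At (Up, X): Row loses 9 − 2 = 7 by deviating; Column loses 4 − 2 = 2. Product = 7·2 = 14.
At (Down, Y): Row loses 8 − 5 = 3 by deviating; Column loses 9 − 8 = 1. Product = 3·1 = 3.
14 > 3, so (Up, X) is risk-dominant. Row's payoff there is 9.

9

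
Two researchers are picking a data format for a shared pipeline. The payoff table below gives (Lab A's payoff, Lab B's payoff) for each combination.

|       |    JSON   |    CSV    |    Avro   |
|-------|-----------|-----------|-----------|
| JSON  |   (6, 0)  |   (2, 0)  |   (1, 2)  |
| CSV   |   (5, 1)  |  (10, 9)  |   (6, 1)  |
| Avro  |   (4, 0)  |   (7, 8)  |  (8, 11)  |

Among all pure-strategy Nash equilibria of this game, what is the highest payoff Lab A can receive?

10

Both CSV is a pure NE (Lab A: 10 ≥ 7; Lab B: 9 ≥ 1). Lab A gets 10.
Both Avro is a pure NE (Lab A: 8 ≥ 6; Lab B: 11 ≥ 8). Lab A gets 8.
Every other cell has a profitable deviation for at least one player. Highest of {10, 8} is 10.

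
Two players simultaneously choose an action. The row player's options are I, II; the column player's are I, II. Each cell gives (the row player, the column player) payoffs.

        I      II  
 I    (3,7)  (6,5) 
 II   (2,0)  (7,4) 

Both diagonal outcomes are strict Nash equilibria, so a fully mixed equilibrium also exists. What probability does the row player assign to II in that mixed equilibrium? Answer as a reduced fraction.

1/3

The row player's mix p on I must make the column player indifferent between I and II.
The column player's payoff from I: 7p + 0(1−p). From II: 5p + 4(1−p).
Set equal: 2p = 4(1−p) → p = 4/6 = 2/3.
Probability on II is 1 − 2/3 = 1/3.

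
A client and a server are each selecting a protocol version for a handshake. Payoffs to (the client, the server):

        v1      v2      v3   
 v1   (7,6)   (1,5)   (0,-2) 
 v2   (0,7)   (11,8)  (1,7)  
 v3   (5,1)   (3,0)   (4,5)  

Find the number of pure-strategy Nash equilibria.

Both v1: the client gets 7 (best alternative 5); the server gets 6 (best alternative 5). Neither deviates — NE.
Both v2: the client gets 11 (best alternative 3); the server gets 8 (best alternative 7). Neither deviates — NE.
Both v3: the client gets 4 (best alternative 1); the server gets 5 (best alternative 1). Neither deviates — NE.
(v3, v1) is not a NE: the client would switch to v1 (7 > 5).
No other cell survives both best-response checks, so there are 3 pure NE.

3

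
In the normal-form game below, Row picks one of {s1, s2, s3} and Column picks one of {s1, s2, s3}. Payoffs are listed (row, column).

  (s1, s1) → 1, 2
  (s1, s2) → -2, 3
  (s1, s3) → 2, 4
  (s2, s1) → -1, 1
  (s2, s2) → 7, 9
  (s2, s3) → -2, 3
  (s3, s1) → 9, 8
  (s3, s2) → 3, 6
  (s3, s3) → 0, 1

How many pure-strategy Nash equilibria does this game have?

3

(s1, s3): Row gets 2 (best alternative 0); Column gets 4 (best alternative 3). Neither deviates — NE.
Both s2: Row gets 7 (best alternative 3); Column gets 9 (best alternative 3). Neither deviates — NE.
(s3, s1): Row gets 9 (best alternative 1); Column gets 8 (best alternative 6). Neither deviates — NE.
Both s1 is not a NE: Row would switch to s3 (9 > 1).
No other cell survives both best-response checks, so there are 3 pure NE.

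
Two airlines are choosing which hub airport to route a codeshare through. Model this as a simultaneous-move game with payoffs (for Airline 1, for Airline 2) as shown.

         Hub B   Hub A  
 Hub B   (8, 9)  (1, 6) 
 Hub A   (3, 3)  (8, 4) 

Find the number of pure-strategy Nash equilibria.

2

Both Hub B: Airline 1 gets 8 (best alternative 3); Airline 2 gets 9 (best alternative 6). Neither deviates — NE.
Both Hub A: Airline 1 gets 8 (best alternative 1); Airline 2 gets 4 (best alternative 3). Neither deviates — NE.
(Hub A, Hub B) is not a NE: Airline 1 would switch to Hub B (8 > 3).
No other cell survives both best-response checks, so there are 2 pure NE.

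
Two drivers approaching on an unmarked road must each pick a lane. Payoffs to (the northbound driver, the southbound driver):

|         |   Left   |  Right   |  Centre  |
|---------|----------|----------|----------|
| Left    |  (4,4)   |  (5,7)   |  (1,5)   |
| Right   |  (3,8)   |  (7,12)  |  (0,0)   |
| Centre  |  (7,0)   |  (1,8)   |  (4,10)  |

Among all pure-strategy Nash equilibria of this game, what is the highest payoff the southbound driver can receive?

Both Right is a pure NE (the northbound driver: 7 ≥ 5; the southbound driver: 12 ≥ 8). The southbound driver gets 12.
Both Centre is a pure NE (the northbound driver: 4 ≥ 1; the southbound driver: 10 ≥ 8). The southbound driver gets 10.
Every other cell has a profitable deviation for at least one player. Highest of {12, 10} is 12.

12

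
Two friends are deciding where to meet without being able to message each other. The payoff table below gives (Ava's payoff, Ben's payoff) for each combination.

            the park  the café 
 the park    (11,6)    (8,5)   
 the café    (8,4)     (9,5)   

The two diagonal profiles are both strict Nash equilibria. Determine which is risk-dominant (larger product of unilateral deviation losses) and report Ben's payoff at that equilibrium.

6

At both the park: Ava loses 11 − 8 = 3 by deviating; Ben loses 6 − 5 = 1. Product = 3·1 = 3.
At both the café: Ava loses 9 − 8 = 1 by deviating; Ben loses 5 − 4 = 1. Product = 1·1 = 1.
3 > 1, so both the park is risk-dominant. Ben's payoff there is 6.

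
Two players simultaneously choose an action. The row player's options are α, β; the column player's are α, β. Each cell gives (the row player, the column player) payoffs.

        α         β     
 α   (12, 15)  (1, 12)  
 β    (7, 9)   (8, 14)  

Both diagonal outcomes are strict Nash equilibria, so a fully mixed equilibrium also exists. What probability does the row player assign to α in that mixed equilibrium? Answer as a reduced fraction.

5/8

The row player's mix p on α must make the column player indifferent between α and β.
The column player's payoff from α: 15p + 9(1−p). From β: 12p + 14(1−p).
Set equal: 3p = 5(1−p) → p = 5/8.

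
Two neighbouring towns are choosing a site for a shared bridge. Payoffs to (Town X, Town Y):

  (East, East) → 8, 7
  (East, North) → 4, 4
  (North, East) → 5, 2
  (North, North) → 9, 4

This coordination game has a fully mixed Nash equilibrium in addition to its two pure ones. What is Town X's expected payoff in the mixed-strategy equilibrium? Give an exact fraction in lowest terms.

13/2

Town Y mixes with probability q on East, chosen so Town X is indifferent: 8q + 4(1−q) = 5q + 9(1−q) gives q = 5/8.
Town X's expected payoff (from either row, since indifferent) is 8·5/8 + 4·3/8 = 13/2.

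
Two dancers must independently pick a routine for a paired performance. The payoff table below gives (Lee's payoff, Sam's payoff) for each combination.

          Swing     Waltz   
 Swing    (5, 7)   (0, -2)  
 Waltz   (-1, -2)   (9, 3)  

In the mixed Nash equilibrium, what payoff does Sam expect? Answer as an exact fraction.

Lee mixes with probability p on Swing, chosen so Sam is indifferent: 7p + (-2)(1−p) = (-2)p + 3(1−p) gives p = 5/14.
Sam's expected payoff is 7·5/14 + (-2)·9/14 = 17/14.

17/14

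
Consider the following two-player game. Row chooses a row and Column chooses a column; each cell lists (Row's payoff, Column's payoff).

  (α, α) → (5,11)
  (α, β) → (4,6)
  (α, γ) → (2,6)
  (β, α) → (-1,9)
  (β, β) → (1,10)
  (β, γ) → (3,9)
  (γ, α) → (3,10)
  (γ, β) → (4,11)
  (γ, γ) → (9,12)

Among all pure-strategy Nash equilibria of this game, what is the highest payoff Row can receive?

Both α is a pure NE (Row: 5 ≥ 3; Column: 11 ≥ 6). Row gets 5.
Both γ is a pure NE (Row: 9 ≥ 3; Column: 12 ≥ 11). Row gets 9.
Every other cell has a profitable deviation for at least one player. Highest of {5, 9} is 9.

9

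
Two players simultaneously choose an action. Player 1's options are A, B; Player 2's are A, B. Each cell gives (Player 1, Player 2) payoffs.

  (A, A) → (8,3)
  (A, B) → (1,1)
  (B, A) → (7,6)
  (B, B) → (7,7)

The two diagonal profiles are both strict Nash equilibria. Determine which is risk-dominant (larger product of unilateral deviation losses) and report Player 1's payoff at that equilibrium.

7

At both A: Player 1 loses 8 − 7 = 1 by deviating; Player 2 loses 3 − 1 = 2. Product = 1·2 = 2.
At both B: Player 1 loses 7 − 1 = 6 by deviating; Player 2 loses 7 − 6 = 1. Product = 6·1 = 6.
6 > 2, so both B is risk-dominant. Player 1's payoff there is 7.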